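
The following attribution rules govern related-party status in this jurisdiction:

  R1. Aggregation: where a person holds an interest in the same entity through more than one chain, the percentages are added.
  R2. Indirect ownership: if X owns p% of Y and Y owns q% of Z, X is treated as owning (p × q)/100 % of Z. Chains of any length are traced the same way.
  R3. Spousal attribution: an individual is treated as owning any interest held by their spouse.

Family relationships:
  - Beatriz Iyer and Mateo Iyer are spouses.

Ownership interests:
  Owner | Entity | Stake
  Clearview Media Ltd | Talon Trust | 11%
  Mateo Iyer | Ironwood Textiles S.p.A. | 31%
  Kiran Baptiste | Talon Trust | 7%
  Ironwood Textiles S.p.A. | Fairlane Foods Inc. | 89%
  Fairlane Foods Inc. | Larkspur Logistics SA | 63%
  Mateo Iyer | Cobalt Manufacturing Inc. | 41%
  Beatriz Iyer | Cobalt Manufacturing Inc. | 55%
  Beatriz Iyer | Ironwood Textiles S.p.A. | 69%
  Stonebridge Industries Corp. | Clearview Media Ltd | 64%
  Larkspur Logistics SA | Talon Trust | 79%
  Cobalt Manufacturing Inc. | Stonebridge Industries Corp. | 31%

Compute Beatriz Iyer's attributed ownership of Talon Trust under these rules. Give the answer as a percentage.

46.390404%

By spousal attribution (R3), Beatriz Iyer is treated as also owning Mateo Iyer's interest in Cobalt Manufacturing Inc, giving 55% + 41% = 96%.
By spousal attribution (R3), Beatriz Iyer is treated as also owning Mateo Iyer's interest in Ironwood Textiles S.p.A, giving 69% + 31% = 100%.
Chain via Cobalt Manufacturing Inc. → Stonebridge Industries Corp. → Clearview Media Ltd (R2): 96% × 31% × 64% × 11% = 2.095104% of Talon Trust.
Chain via Ironwood Textiles S.p.A. → Fairlane Foods Inc. → Larkspur Logistics SA (R2): 100% × 89% × 63% × 79% = 44.2953% of Talon Trust.
Aggregating (R1): 2.095104% + 44.2953% = 46.390404%.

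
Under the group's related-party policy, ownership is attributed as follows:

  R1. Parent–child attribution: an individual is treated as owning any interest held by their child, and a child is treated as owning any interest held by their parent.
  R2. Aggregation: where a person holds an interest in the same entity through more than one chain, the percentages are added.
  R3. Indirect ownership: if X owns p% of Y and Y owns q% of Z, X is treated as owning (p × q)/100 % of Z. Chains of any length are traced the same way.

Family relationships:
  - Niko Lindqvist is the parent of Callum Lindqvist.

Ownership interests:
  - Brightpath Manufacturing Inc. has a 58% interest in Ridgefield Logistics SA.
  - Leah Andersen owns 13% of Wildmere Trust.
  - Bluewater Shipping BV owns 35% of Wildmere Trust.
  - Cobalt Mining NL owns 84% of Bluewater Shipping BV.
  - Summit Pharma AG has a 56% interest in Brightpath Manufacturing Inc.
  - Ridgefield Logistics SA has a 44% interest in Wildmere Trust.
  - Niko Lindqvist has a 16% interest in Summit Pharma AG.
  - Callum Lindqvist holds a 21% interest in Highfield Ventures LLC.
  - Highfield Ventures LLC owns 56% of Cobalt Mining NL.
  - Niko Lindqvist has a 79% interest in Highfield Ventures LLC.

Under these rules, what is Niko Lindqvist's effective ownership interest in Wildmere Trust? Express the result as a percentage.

By parent–child attribution (R1), Niko Lindqvist is treated as also owning Callum Lindqvist's interest in Highfield Ventures LLC, giving 79% + 21% = 100%.
Chain via Summit Pharma AG → Brightpath Manufacturing Inc. → Ridgefield Logistics SA (R3): 16% × 56% × 58% × 44% = 2.286592% of Wildmere Trust.
Chain via Highfield Ventures LLC → Cobalt Mining NL → Bluewater Shipping BV (R3): 100% × 56% × 84% × 35% = 16.464% of Wildmere Trust.
Aggregating (R2): 2.286592% + 16.464% = 18.750592%.

18.750592%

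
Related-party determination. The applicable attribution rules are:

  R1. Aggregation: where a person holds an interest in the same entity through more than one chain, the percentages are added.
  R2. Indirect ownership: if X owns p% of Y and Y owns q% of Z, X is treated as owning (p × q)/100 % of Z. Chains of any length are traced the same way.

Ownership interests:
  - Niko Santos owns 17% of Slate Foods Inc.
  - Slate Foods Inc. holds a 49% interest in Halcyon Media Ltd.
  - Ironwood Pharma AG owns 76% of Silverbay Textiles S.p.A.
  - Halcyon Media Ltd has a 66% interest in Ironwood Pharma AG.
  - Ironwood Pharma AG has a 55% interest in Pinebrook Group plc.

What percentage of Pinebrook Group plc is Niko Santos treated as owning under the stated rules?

Chain via Slate Foods Inc. → Halcyon Media Ltd → Ironwood Pharma AG (R2): 17% × 49% × 66% × 55% = 3.02379% of Pinebrook Group plc.

3.02379%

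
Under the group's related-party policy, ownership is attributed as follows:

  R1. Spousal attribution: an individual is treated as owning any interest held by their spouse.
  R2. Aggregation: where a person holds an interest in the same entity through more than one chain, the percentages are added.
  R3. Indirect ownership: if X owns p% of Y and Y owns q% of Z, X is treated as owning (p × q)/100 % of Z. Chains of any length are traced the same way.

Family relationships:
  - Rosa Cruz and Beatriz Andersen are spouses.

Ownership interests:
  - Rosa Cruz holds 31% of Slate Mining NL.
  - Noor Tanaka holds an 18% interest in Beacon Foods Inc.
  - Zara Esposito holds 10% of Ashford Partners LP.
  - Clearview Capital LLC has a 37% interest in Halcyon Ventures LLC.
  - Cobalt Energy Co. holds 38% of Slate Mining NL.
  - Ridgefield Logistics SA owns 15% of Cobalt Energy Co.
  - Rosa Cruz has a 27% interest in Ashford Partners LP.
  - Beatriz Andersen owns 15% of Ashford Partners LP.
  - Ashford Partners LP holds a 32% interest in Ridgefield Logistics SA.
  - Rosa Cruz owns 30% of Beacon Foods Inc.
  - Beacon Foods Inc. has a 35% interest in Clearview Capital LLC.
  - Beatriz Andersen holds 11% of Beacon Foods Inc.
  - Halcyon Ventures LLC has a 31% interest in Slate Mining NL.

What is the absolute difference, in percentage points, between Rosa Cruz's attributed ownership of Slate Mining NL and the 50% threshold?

16.587975

By spousal attribution (R1), Rosa Cruz is treated as also owning Beatriz Andersen's interest in Beacon Foods Inc, giving 30% + 11% = 41%.
By spousal attribution (R1), Rosa Cruz is treated as also owning Beatriz Andersen's interest in Ashford Partners LP, giving 27% + 15% = 42%.
Chain via Beacon Foods Inc. → Clearview Capital LLC → Halcyon Ventures LLC (R3): 41% × 35% × 37% × 31% = 1.645945% of Slate Mining NL.
Chain via Ashford Partners LP → Ridgefield Logistics SA → Cobalt Energy Co. (R3): 42% × 32% × 15% × 38% = 0.76608% of Slate Mining NL.
Direct interest in Slate Mining NL: 31%.
Aggregating (R2): 1.645945% + 0.76608% + 31% = 33.412025%.
33.412025% falls short of the 50% threshold by 16.587975 percentage points.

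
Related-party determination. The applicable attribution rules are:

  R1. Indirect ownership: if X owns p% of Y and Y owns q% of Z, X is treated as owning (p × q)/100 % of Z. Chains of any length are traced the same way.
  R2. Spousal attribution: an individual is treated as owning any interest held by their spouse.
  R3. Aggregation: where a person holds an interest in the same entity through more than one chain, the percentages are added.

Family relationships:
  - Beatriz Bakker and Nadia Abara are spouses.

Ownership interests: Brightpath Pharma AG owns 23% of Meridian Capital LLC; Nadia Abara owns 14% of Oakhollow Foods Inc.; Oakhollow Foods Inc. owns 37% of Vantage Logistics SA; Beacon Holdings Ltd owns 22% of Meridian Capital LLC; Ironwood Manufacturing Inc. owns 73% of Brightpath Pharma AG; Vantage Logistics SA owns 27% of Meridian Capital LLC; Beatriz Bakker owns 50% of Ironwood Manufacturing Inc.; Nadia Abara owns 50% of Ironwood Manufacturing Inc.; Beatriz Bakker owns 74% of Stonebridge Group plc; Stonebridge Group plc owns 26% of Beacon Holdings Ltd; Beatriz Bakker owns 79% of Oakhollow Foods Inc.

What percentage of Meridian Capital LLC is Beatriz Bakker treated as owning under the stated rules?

By spousal attribution (R2), Beatriz Bakker is treated as also owning Nadia Abara's interest in Oakhollow Foods Inc, giving 79% + 14% = 93%.
By spousal attribution (R2), Beatriz Bakker is treated as also owning Nadia Abara's interest in Ironwood Manufacturing Inc, giving 50% + 50% = 100%.
Chain via Oakhollow Foods Inc. → Vantage Logistics SA (R1): 93% × 37% × 27% = 9.2907% of Meridian Capital LLC.
Chain via Stonebridge Group plc → Beacon Holdings Ltd (R1): 74% × 26% × 22% = 4.2328% of Meridian Capital LLC.
Chain via Ironwood Manufacturing Inc. → Brightpath Pharma AG (R1): 100% × 73% × 23% = 16.79% of Meridian Capital LLC.
Aggregating (R3): 9.2907% + 4.2328% + 16.79% = 30.3135%.

30.3135%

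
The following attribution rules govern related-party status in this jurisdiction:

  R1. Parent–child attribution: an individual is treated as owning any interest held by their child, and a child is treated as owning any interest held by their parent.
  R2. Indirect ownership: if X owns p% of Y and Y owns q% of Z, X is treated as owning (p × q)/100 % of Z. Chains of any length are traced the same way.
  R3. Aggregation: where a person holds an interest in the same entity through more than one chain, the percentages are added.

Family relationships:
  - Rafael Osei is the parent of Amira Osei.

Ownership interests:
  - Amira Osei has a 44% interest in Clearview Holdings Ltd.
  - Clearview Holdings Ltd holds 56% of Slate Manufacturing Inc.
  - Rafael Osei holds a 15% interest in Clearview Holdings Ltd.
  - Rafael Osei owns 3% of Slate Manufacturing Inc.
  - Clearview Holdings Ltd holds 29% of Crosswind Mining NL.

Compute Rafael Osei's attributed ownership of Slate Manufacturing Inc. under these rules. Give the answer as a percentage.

By parent–child attribution (R1), Rafael Osei is treated as also owning Amira Osei's interest in Clearview Holdings Ltd, giving 15% + 44% = 59%.
Chain via Clearview Holdings Ltd (R2): 59% × 56% = 33.04% of Slate Manufacturing Inc.
Direct interest in Slate Manufacturing Inc: 3%.
Aggregating (R3): 33.04% + 3% = 36.04%.

36.04%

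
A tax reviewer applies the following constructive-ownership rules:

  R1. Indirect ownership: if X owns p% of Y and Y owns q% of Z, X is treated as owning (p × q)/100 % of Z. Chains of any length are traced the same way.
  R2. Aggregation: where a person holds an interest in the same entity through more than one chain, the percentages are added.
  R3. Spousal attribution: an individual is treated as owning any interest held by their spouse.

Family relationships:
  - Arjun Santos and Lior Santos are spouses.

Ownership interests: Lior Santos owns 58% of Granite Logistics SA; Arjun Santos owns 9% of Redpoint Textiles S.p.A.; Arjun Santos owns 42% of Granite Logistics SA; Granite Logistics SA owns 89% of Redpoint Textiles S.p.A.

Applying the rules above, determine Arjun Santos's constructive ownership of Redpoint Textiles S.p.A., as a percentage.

98%

By spousal attribution (R3), Arjun Santos is treated as also owning Lior Santos's interest in Granite Logistics SA, giving 42% + 58% = 100%.
Chain via Granite Logistics SA (R1): 100% × 89% = 89% of Redpoint Textiles S.p.A.
Direct interest in Redpoint Textiles S.p.A: 9%.
Aggregating (R2): 89% + 9% = 98%.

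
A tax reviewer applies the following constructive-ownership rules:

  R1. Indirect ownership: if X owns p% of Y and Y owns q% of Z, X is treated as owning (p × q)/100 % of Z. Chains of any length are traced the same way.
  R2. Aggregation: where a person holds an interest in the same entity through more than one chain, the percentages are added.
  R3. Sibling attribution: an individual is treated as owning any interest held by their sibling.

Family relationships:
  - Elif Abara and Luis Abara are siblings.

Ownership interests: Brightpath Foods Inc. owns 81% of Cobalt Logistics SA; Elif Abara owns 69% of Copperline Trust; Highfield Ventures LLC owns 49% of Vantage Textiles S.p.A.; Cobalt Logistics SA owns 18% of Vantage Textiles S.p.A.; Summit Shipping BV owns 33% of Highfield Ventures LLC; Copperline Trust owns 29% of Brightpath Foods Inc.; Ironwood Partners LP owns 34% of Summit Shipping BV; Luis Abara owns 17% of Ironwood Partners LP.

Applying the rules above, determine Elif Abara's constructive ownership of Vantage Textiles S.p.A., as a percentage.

By sibling attribution (R3), Elif Abara is treated as owning Luis Abara's 17% interest in Ironwood Partners LP.
Chain via Copperline Trust → Brightpath Foods Inc. → Cobalt Logistics SA (R1): 69% × 29% × 81% × 18% = 2.917458% of Vantage Textiles S.p.A.
Chain via Ironwood Partners LP → Summit Shipping BV → Highfield Ventures LLC (R1): 17% × 34% × 33% × 49% = 0.934626% of Vantage Textiles S.p.A.
Aggregating (R2): 2.917458% + 0.934626% = 3.852084%.

3.852084%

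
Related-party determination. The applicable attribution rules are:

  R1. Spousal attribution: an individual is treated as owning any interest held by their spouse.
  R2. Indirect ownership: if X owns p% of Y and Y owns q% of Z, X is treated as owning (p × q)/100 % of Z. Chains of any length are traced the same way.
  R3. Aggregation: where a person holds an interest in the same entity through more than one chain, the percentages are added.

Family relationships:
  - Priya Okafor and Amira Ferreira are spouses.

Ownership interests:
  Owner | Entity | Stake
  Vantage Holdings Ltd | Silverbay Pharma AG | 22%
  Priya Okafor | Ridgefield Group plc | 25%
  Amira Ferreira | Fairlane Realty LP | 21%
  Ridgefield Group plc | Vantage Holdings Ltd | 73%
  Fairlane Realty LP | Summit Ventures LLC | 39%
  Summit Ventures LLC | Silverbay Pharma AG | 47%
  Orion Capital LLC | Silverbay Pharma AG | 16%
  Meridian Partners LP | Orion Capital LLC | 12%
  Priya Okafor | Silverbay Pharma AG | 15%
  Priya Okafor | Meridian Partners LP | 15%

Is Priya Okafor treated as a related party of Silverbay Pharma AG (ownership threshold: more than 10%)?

By spousal attribution (R1), Priya Okafor is treated as owning Amira Ferreira's 21% interest in Fairlane Realty LP.
Chain via Meridian Partners LP → Orion Capital LLC (R2): 15% × 12% × 16% = 0.288% of Silverbay Pharma AG.
Chain via Ridgefield Group plc → Vantage Holdings Ltd (R2): 25% × 73% × 22% = 4.015% of Silverbay Pharma AG.
Direct interest in Silverbay Pharma AG: 15%.
Chain via Fairlane Realty LP → Summit Ventures LLC (R2): 21% × 39% × 47% = 3.8493% of Silverbay Pharma AG.
Aggregating (R3): 0.288% + 4.015% + 15% + 3.8493% = 23.1523%.
23.1523% exceeds the 10% threshold, so Priya is a related party to Silverbay Pharma AG.

Yes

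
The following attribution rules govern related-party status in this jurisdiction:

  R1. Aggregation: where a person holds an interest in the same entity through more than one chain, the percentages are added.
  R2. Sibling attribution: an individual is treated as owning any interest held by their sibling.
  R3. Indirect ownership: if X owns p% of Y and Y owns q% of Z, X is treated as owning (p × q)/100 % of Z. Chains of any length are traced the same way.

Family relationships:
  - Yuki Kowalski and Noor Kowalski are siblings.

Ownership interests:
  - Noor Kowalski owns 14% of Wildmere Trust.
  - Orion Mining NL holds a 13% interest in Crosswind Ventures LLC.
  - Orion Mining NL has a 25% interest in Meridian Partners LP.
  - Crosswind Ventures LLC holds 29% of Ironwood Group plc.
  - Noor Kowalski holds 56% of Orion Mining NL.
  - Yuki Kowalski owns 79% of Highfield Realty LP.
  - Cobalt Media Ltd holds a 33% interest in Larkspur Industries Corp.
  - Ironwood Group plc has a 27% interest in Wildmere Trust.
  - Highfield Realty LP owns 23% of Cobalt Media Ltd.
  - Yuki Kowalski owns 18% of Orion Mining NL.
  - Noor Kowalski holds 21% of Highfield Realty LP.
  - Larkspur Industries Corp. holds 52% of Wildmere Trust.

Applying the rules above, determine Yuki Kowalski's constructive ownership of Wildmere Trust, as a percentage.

18.700046%

By sibling attribution (R2), Yuki Kowalski is treated as also owning Noor Kowalski's interest in Highfield Realty LP, giving 79% + 21% = 100%.
By sibling attribution (R2), Yuki Kowalski is treated as also owning Noor Kowalski's interest in Orion Mining NL, giving 18% + 56% = 74%.
By sibling attribution (R2), Yuki Kowalski is treated as owning Noor Kowalski's 14% interest in Wildmere Trust.
Chain via Highfield Realty LP → Cobalt Media Ltd → Larkspur Industries Corp. (R3): 100% × 23% × 33% × 52% = 3.9468% of Wildmere Trust.
Chain via Orion Mining NL → Crosswind Ventures LLC → Ironwood Group plc (R3): 74% × 13% × 29% × 27% = 0.753246% of Wildmere Trust.
Direct interest in Wildmere Trust: 14%.
Aggregating (R1): 3.9468% + 0.753246% + 14% = 18.700046%.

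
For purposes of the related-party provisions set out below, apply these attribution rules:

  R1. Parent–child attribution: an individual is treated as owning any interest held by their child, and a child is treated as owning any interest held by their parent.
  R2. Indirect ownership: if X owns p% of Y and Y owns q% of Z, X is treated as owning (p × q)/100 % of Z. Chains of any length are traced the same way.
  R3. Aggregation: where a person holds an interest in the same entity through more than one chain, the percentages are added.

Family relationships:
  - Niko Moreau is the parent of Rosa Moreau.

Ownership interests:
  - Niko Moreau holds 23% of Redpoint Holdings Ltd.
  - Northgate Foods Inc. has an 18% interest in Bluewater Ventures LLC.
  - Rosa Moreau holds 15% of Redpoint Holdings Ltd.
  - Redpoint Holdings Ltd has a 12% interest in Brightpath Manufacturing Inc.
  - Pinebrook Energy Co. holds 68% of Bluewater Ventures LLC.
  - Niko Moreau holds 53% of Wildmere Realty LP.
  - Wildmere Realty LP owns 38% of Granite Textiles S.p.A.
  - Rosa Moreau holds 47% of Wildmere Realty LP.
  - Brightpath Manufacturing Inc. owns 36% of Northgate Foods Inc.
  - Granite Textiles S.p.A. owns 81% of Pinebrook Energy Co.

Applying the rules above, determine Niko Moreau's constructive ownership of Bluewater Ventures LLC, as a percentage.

21.225888%

By parent–child attribution (R1), Niko Moreau is treated as also owning Rosa Moreau's interest in Wildmere Realty LP, giving 53% + 47% = 100%.
By parent–child attribution (R1), Niko Moreau is treated as also owning Rosa Moreau's interest in Redpoint Holdings Ltd, giving 23% + 15% = 38%.
Chain via Wildmere Realty LP → Granite Textiles S.p.A. → Pinebrook Energy Co. (R2): 100% × 38% × 81% × 68% = 20.9304% of Bluewater Ventures LLC.
Chain via Redpoint Holdings Ltd → Brightpath Manufacturing Inc. → Northgate Foods Inc. (R2): 38% × 12% × 36% × 18% = 0.295488% of Bluewater Ventures LLC.
Aggregating (R3): 20.9304% + 0.295488% = 21.225888%.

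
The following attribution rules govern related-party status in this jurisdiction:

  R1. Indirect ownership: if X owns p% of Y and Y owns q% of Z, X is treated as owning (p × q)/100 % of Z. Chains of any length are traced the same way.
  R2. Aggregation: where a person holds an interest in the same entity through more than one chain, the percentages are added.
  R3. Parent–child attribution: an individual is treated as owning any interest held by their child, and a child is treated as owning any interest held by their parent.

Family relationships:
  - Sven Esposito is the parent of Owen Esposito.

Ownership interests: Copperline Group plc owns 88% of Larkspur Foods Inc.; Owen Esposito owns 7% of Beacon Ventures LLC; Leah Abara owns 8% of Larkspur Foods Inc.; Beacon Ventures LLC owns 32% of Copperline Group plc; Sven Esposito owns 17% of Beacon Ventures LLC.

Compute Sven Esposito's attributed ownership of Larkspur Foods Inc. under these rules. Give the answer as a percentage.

By parent–child attribution (R3), Sven Esposito is treated as also owning Owen Esposito's interest in Beacon Ventures LLC, giving 17% + 7% = 24%.
Chain via Beacon Ventures LLC → Copperline Group plc (R1): 24% × 32% × 88% = 6.7584% of Larkspur Foods Inc.

6.7584%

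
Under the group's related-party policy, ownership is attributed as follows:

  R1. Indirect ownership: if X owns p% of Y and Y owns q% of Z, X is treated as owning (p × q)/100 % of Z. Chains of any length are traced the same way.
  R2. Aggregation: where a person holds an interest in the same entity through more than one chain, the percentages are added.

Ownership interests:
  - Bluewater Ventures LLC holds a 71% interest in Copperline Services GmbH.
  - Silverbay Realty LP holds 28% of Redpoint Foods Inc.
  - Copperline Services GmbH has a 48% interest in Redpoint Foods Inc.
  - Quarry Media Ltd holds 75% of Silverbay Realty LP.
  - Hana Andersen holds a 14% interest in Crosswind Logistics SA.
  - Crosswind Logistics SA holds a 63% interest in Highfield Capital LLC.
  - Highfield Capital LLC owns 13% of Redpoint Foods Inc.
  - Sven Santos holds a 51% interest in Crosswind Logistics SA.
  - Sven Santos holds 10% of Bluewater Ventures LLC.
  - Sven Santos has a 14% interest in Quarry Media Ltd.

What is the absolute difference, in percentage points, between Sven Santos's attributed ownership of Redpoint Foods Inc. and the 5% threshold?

Chain via Bluewater Ventures LLC → Copperline Services GmbH (R1): 10% × 71% × 48% = 3.408% of Redpoint Foods Inc.
Chain via Quarry Media Ltd → Silverbay Realty LP (R1): 14% × 75% × 28% = 2.94% of Redpoint Foods Inc.
Chain via Crosswind Logistics SA → Highfield Capital LLC (R1): 51% × 63% × 13% = 4.1769% of Redpoint Foods Inc.
Aggregating (R2): 3.408% + 2.94% + 4.1769% = 10.5249%.
10.5249% exceeds the 5% threshold by 5.5249 percentage points.

5.5249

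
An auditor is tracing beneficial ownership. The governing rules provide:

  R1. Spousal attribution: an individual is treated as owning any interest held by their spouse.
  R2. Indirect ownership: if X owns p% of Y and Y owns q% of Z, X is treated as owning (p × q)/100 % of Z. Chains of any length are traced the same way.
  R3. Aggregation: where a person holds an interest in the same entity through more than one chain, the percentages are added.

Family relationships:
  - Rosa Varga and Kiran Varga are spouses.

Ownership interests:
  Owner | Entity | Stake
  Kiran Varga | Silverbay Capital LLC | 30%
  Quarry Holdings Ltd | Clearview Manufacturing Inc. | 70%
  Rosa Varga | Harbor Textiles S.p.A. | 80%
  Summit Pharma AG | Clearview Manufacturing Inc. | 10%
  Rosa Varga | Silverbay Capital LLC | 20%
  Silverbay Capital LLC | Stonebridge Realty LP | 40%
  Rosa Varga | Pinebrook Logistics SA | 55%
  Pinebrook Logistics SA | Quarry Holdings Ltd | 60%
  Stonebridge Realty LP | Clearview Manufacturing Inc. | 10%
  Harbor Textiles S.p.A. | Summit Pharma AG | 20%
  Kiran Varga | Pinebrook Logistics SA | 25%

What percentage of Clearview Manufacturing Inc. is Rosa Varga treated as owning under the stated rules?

By spousal attribution (R1), Rosa Varga is treated as also owning Kiran Varga's interest in Silverbay Capital LLC, giving 20% + 30% = 50%.
By spousal attribution (R1), Rosa Varga is treated as also owning Kiran Varga's interest in Pinebrook Logistics SA, giving 55% + 25% = 80%.
Chain via Silverbay Capital LLC → Stonebridge Realty LP (R2): 50% × 40% × 10% = 2% of Clearview Manufacturing Inc.
Chain via Harbor Textiles S.p.A. → Summit Pharma AG (R2): 80% × 20% × 10% = 1.6% of Clearview Manufacturing Inc.
Chain via Pinebrook Logistics SA → Quarry Holdings Ltd (R2): 80% × 60% × 70% = 33.6% of Clearview Manufacturing Inc.
Aggregating (R3): 2% + 1.6% + 33.6% = 37.2%.

37.2%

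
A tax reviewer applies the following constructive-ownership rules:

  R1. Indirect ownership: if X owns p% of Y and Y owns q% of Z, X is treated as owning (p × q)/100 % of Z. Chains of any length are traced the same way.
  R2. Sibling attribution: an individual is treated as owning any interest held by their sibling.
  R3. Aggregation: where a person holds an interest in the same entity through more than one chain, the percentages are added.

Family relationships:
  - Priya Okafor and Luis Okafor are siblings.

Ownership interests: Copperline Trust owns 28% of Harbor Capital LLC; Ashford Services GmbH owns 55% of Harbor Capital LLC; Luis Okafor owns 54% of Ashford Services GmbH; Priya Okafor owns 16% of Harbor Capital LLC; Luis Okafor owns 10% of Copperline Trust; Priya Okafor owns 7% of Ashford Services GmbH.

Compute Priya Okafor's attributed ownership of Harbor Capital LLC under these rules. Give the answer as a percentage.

52.35%

By sibling attribution (R2), Priya Okafor is treated as also owning Luis Okafor's interest in Ashford Services GmbH, giving 7% + 54% = 61%.
By sibling attribution (R2), Priya Okafor is treated as owning Luis Okafor's 10% interest in Copperline Trust.
Chain via Ashford Services GmbH (R1): 61% × 55% = 33.55% of Harbor Capital LLC.
Direct interest in Harbor Capital LLC: 16%.
Chain via Copperline Trust (R1): 10% × 28% = 2.8% of Harbor Capital LLC.
Aggregating (R3): 33.55% + 16% + 2.8% = 52.35%.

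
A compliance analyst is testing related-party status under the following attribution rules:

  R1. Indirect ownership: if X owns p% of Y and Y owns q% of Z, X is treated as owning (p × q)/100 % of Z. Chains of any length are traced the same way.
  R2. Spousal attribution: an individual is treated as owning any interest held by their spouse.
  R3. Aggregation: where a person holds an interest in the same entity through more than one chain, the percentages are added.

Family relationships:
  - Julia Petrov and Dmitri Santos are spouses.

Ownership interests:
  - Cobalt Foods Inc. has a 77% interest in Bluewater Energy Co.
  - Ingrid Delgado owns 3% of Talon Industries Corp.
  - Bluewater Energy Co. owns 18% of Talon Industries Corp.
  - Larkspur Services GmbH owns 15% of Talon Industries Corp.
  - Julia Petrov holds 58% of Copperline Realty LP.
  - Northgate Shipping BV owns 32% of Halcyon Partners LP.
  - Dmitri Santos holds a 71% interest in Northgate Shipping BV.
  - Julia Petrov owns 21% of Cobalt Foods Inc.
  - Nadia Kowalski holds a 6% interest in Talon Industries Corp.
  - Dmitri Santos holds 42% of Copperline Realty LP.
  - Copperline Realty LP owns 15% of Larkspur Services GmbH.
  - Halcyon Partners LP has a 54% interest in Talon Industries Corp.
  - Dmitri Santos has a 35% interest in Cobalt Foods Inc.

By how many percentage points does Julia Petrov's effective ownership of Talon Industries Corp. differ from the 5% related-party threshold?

17.2804

By spousal attribution (R2), Julia Petrov is treated as also owning Dmitri Santos's interest in Copperline Realty LP, giving 58% + 42% = 100%.
By spousal attribution (R2), Julia Petrov is treated as also owning Dmitri Santos's interest in Cobalt Foods Inc, giving 21% + 35% = 56%.
By spousal attribution (R2), Julia Petrov is treated as owning Dmitri Santos's 71% interest in Northgate Shipping BV.
Chain via Copperline Realty LP → Larkspur Services GmbH (R1): 100% × 15% × 15% = 2.25% of Talon Industries Corp.
Chain via Cobalt Foods Inc. → Bluewater Energy Co. (R1): 56% × 77% × 18% = 7.7616% of Talon Industries Corp.
Chain via Northgate Shipping BV → Halcyon Partners LP (R1): 71% × 32% × 54% = 12.2688% of Talon Industries Corp.
Aggregating (R3): 2.25% + 7.7616% + 12.2688% = 22.2804%.
22.2804% exceeds the 5% threshold by 17.2804 percentage points.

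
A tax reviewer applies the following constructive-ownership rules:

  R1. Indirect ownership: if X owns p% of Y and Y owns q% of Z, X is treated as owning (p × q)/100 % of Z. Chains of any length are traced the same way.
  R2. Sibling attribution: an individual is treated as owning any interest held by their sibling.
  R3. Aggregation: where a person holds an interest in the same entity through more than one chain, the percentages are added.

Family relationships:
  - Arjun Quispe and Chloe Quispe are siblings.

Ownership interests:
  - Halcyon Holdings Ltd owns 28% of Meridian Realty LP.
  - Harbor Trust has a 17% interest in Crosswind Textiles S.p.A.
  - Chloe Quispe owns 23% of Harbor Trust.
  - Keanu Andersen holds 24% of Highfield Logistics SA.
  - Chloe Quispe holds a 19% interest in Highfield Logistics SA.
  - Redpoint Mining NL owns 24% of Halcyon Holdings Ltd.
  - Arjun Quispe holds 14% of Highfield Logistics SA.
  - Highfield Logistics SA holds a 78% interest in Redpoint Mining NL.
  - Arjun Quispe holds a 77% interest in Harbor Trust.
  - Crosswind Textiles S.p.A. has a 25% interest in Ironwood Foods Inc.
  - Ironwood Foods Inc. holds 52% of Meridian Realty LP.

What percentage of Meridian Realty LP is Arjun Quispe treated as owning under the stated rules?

By sibling attribution (R2), Arjun Quispe is treated as also owning Chloe Quispe's interest in Highfield Logistics SA, giving 14% + 19% = 33%.
By sibling attribution (R2), Arjun Quispe is treated as also owning Chloe Quispe's interest in Harbor Trust, giving 77% + 23% = 100%.
Chain via Highfield Logistics SA → Redpoint Mining NL → Halcyon Holdings Ltd (R1): 33% × 78% × 24% × 28% = 1.729728% of Meridian Realty LP.
Chain via Harbor Trust → Crosswind Textiles S.p.A. → Ironwood Foods Inc. (R1): 100% × 17% × 25% × 52% = 2.21% of Meridian Realty LP.
Aggregating (R3): 1.729728% + 2.21% = 3.939728%.

3.939728%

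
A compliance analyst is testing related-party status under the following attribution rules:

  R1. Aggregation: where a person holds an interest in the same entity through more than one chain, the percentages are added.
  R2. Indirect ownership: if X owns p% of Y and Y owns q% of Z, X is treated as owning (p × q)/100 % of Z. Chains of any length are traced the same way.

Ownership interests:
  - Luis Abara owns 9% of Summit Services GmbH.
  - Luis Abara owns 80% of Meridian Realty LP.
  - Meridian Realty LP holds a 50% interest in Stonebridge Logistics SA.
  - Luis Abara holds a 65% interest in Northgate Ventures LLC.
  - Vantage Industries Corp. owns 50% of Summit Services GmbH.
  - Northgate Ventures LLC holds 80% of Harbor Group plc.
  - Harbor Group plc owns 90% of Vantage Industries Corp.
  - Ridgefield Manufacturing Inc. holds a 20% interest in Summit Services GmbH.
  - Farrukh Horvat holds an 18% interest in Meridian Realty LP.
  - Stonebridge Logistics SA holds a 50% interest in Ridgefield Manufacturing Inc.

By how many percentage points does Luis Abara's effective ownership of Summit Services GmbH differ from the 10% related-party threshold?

Chain via Meridian Realty LP → Stonebridge Logistics SA → Ridgefield Manufacturing Inc. (R2): 80% × 50% × 50% × 20% = 4% of Summit Services GmbH.
Chain via Northgate Ventures LLC → Harbor Group plc → Vantage Industries Corp. (R2): 65% × 80% × 90% × 50% = 23.4% of Summit Services GmbH.
Direct interest in Summit Services GmbH: 9%.
Aggregating (R1): 4% + 23.4% + 9% = 36.4%.
36.4% exceeds the 10% threshold by 26.4 percentage points.

26.4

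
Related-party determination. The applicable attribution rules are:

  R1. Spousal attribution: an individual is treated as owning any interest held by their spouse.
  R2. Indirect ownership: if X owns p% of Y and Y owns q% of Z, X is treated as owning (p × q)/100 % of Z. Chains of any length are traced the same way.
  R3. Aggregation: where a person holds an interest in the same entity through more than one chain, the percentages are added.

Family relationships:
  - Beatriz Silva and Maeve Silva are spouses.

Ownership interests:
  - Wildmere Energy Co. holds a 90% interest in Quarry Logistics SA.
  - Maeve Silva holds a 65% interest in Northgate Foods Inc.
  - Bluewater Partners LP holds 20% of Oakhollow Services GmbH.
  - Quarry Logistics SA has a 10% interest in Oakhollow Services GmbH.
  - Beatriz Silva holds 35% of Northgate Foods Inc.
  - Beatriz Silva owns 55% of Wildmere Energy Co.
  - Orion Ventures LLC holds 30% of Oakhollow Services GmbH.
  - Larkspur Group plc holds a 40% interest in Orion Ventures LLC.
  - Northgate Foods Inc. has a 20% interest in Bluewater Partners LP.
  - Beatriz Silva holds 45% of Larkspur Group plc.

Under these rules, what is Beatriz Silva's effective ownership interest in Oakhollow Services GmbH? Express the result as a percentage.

By spousal attribution (R1), Beatriz Silva is treated as also owning Maeve Silva's interest in Northgate Foods Inc, giving 35% + 65% = 100%.
Chain via Larkspur Group plc → Orion Ventures LLC (R2): 45% × 40% × 30% = 5.4% of Oakhollow Services GmbH.
Chain via Wildmere Energy Co. → Quarry Logistics SA (R2): 55% × 90% × 10% = 4.95% of Oakhollow Services GmbH.
Chain via Northgate Foods Inc. → Bluewater Partners LP (R2): 100% × 20% × 20% = 4% of Oakhollow Services GmbH.
Aggregating (R3): 5.4% + 4.95% + 4% = 14.35%.

14.35%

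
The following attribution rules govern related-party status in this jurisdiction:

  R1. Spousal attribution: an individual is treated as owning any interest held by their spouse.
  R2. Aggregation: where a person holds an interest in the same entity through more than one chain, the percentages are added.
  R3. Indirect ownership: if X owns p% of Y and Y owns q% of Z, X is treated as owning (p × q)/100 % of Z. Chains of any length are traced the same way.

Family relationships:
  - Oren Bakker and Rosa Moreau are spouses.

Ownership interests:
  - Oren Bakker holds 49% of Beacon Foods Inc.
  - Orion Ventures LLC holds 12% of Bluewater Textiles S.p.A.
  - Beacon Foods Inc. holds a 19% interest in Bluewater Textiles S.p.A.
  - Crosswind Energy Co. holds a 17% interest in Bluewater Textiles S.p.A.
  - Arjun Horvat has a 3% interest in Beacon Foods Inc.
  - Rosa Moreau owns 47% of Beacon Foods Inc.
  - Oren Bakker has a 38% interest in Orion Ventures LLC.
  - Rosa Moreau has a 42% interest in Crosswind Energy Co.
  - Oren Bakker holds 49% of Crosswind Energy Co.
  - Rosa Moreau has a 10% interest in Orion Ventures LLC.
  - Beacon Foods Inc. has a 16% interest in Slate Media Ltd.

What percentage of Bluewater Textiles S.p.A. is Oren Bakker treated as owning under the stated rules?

By spousal attribution (R1), Oren Bakker is treated as also owning Rosa Moreau's interest in Orion Ventures LLC, giving 38% + 10% = 48%.
By spousal attribution (R1), Oren Bakker is treated as also owning Rosa Moreau's interest in Beacon Foods Inc, giving 49% + 47% = 96%.
By spousal attribution (R1), Oren Bakker is treated as also owning Rosa Moreau's interest in Crosswind Energy Co, giving 49% + 42% = 91%.
Chain via Orion Ventures LLC (R3): 48% × 12% = 5.76% of Bluewater Textiles S.p.A.
Chain via Beacon Foods Inc. (R3): 96% × 19% = 18.24% of Bluewater Textiles S.p.A.
Chain via Crosswind Energy Co. (R3): 91% × 17% = 15.47% of Bluewater Textiles S.p.A.
Aggregating (R2): 5.76% + 18.24% + 15.47% = 39.47%.

39.47%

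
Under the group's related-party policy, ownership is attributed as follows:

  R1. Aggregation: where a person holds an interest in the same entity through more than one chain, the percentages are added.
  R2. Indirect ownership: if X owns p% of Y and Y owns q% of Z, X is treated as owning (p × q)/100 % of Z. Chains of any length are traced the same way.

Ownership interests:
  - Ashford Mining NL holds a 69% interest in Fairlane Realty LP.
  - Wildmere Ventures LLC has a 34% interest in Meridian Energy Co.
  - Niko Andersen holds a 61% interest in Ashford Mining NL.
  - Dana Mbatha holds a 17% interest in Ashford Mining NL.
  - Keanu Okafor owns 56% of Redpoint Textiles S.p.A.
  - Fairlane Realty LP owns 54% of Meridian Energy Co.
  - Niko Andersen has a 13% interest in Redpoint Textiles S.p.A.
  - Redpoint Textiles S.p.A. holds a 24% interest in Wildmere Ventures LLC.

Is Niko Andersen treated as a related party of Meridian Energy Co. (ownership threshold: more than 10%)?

Yes

Chain via Redpoint Textiles S.p.A. → Wildmere Ventures LLC (R2): 13% × 24% × 34% = 1.0608% of Meridian Energy Co.
Chain via Ashford Mining NL → Fairlane Realty LP (R2): 61% × 69% × 54% = 22.7286% of Meridian Energy Co.
Aggregating (R1): 1.0608% + 22.7286% = 23.7894%.
23.7894% exceeds the 10% threshold, so Niko is a related party to Meridian Energy Co.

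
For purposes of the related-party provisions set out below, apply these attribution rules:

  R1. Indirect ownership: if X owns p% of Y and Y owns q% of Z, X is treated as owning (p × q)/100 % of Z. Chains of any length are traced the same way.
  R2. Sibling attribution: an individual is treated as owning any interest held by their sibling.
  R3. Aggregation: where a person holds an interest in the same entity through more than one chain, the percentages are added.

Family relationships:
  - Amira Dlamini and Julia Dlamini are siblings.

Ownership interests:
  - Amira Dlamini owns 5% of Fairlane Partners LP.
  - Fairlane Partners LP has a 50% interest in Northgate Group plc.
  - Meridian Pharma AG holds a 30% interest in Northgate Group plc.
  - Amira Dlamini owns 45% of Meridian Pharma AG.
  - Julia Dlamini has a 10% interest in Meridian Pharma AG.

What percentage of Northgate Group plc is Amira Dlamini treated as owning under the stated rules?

19%

By sibling attribution (R2), Amira Dlamini is treated as also owning Julia Dlamini's interest in Meridian Pharma AG, giving 45% + 10% = 55%.
Chain via Fairlane Partners LP (R1): 5% × 50% = 2.5% of Northgate Group plc.
Chain via Meridian Pharma AG (R1): 55% × 30% = 16.5% of Northgate Group plc.
Aggregating (R3): 2.5% + 16.5% = 19%.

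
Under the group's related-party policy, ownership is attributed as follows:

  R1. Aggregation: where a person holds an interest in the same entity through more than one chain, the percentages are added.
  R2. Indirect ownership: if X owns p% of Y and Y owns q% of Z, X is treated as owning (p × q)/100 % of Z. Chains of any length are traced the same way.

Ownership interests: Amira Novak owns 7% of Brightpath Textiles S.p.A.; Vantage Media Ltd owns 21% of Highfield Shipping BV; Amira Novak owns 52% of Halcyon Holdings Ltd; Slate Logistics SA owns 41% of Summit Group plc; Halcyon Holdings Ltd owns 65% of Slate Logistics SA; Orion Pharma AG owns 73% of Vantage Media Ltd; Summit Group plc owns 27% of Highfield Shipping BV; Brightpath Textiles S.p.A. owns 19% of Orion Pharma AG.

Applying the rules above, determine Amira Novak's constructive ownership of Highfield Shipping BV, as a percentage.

3.945549%

Chain via Brightpath Textiles S.p.A. → Orion Pharma AG → Vantage Media Ltd (R2): 7% × 19% × 73% × 21% = 0.203889% of Highfield Shipping BV.
Chain via Halcyon Holdings Ltd → Slate Logistics SA → Summit Group plc (R2): 52% × 65% × 41% × 27% = 3.74166% of Highfield Shipping BV.
Aggregating (R1): 0.203889% + 3.74166% = 3.945549%.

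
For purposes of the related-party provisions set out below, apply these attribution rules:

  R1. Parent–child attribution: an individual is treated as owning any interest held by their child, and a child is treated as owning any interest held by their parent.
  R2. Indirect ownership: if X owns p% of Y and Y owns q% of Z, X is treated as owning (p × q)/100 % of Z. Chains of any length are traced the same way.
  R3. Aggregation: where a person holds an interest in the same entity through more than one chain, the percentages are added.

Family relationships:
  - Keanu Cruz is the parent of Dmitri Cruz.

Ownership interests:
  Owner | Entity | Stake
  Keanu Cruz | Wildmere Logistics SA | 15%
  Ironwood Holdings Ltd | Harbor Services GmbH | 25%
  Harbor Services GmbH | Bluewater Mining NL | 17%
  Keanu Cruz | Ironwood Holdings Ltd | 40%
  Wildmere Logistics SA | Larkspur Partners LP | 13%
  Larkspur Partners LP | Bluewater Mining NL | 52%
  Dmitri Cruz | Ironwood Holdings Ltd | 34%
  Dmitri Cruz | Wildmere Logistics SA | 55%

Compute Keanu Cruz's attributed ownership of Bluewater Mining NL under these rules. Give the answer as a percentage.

By parent–child attribution (R1), Keanu Cruz is treated as also owning Dmitri Cruz's interest in Wildmere Logistics SA, giving 15% + 55% = 70%.
By parent–child attribution (R1), Keanu Cruz is treated as also owning Dmitri Cruz's interest in Ironwood Holdings Ltd, giving 40% + 34% = 74%.
Chain via Wildmere Logistics SA → Larkspur Partners LP (R2): 70% × 13% × 52% = 4.732% of Bluewater Mining NL.
Chain via Ironwood Holdings Ltd → Harbor Services GmbH (R2): 74% × 25% × 17% = 3.145% of Bluewater Mining NL.
Aggregating (R3): 4.732% + 3.145% = 7.877%.

7.877%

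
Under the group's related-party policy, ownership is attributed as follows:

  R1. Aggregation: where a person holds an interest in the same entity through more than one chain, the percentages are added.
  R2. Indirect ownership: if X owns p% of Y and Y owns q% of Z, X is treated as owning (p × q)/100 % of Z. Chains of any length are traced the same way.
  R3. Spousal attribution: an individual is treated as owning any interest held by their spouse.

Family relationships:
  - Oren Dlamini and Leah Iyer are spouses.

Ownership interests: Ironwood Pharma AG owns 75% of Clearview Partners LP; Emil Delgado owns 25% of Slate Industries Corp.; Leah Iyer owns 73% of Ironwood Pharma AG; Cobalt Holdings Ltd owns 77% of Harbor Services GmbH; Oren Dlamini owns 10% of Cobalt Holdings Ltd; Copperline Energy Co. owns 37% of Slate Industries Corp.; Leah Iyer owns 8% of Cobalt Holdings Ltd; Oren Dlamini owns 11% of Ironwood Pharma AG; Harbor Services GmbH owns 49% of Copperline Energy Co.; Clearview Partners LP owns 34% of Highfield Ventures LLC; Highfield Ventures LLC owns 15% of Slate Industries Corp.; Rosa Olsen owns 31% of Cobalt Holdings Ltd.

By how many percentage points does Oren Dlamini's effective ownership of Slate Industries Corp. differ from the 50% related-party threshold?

44.274182

By spousal attribution (R3), Oren Dlamini is treated as also owning Leah Iyer's interest in Ironwood Pharma AG, giving 11% + 73% = 84%.
By spousal attribution (R3), Oren Dlamini is treated as also owning Leah Iyer's interest in Cobalt Holdings Ltd, giving 10% + 8% = 18%.
Chain via Ironwood Pharma AG → Clearview Partners LP → Highfield Ventures LLC (R2): 84% × 75% × 34% × 15% = 3.213% of Slate Industries Corp.
Chain via Cobalt Holdings Ltd → Harbor Services GmbH → Copperline Energy Co. (R2): 18% × 77% × 49% × 37% = 2.512818% of Slate Industries Corp.
Aggregating (R1): 3.213% + 2.512818% = 5.725818%.
5.725818% falls short of the 50% threshold by 44.274182 percentage points.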